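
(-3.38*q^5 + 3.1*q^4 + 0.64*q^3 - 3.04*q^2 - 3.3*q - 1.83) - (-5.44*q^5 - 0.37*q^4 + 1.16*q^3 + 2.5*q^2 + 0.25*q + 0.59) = 2.06*q^5 + 3.47*q^4 - 0.52*q^3 - 5.54*q^2 - 3.55*q - 2.42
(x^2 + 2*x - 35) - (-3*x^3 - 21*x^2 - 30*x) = 3*x^3 + 22*x^2 + 32*x - 35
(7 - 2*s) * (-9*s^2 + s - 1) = 18*s^3 - 65*s^2 + 9*s - 7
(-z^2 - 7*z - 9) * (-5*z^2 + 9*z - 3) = 5*z^4 + 26*z^3 - 15*z^2 - 60*z + 27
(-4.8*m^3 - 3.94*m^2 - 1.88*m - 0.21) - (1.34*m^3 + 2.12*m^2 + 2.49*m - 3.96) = -6.14*m^3 - 6.06*m^2 - 4.37*m + 3.75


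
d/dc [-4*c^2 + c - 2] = 1 - 8*c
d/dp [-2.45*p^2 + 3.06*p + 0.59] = 3.06 - 4.9*p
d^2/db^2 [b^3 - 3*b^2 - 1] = 6*b - 6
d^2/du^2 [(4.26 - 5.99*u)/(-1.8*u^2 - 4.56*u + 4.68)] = ((3.6*u + 4.56)*(5.99*u - 4.26)*(7.2*u + 9.12) - (64.692*u + 39.2928)*(1.8*u^2 + 4.56*u - 4.68))/(1.8*u^2 + 4.56*u - 4.68)^3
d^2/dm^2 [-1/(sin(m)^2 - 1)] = (6 - 4*cos(m)^2)/cos(m)^4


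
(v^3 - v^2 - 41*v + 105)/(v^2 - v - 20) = (v^2 + 4*v - 21)/(v + 4)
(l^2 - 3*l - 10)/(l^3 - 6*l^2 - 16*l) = (l - 5)/(l*(l - 8))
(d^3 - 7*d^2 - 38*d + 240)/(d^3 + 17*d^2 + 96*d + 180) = (d^2 - 13*d + 40)/(d^2 + 11*d + 30)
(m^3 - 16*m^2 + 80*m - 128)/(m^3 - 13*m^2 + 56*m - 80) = (m - 8)/(m - 5)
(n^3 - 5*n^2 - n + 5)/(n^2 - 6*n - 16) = (-n^3 + 5*n^2 + n - 5)/(-n^2 + 6*n + 16)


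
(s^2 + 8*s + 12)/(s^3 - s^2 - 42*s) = (s + 2)/(s*(s - 7))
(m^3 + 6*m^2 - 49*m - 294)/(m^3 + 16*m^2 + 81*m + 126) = (m - 7)/(m + 3)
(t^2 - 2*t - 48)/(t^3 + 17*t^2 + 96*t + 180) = (t - 8)/(t^2 + 11*t + 30)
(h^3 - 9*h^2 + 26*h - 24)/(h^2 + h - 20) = (h^2 - 5*h + 6)/(h + 5)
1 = 1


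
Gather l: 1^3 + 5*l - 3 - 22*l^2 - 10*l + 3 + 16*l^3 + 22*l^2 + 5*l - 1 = 16*l^3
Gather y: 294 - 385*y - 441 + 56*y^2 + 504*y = 56*y^2 + 119*y - 147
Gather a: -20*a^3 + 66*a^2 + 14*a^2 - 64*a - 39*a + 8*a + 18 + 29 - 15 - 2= -20*a^3 + 80*a^2 - 95*a + 30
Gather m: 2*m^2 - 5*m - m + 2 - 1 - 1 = 2*m^2 - 6*m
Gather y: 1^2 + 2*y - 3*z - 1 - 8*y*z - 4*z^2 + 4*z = y*(2 - 8*z) - 4*z^2 + z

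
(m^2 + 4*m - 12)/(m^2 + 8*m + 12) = (m - 2)/(m + 2)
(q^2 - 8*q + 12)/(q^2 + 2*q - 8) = (q - 6)/(q + 4)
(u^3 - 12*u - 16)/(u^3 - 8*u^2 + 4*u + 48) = (u + 2)/(u - 6)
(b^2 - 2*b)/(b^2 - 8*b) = (b - 2)/(b - 8)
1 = 1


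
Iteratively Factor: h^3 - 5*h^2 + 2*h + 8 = (h - 2)*(h^2 - 3*h - 4) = (h - 2)*(h + 1)*(h - 4)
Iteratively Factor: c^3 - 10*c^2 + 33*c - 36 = (c - 3)*(c^2 - 7*c + 12) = (c - 3)^2*(c - 4)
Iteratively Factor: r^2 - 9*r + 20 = (r - 4)*(r - 5)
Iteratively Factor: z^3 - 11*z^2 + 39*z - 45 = (z - 3)*(z^2 - 8*z + 15) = (z - 5)*(z - 3)*(z - 3)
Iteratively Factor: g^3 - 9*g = (g - 3)*(g^2 + 3*g) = g*(g - 3)*(g + 3)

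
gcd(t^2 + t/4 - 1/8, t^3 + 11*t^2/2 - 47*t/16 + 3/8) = t - 1/4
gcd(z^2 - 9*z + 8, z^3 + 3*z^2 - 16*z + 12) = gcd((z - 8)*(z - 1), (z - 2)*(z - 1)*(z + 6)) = z - 1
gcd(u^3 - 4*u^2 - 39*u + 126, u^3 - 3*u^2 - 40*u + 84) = u^2 - u - 42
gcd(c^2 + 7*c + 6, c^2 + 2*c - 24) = c + 6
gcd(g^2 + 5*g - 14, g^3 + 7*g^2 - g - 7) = g + 7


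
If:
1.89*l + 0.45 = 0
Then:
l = -0.24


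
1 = 1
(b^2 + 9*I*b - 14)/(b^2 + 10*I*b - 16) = (b + 7*I)/(b + 8*I)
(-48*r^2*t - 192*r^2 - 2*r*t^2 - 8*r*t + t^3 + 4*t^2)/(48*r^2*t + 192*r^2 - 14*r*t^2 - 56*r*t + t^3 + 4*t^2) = (-6*r - t)/(6*r - t)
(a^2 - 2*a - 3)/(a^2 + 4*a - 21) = (a + 1)/(a + 7)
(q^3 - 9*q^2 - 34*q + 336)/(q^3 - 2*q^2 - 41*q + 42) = (q - 8)/(q - 1)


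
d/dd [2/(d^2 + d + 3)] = 2*(-2*d - 1)/(d^2 + d + 3)^2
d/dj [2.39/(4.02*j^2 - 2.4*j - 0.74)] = (5.736 - 19.2156*j)/(-4.02*j^2 + 2.4*j + 0.74)^2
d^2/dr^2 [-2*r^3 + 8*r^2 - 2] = 16 - 12*r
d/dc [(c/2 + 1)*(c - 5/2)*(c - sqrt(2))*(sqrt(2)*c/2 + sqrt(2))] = sqrt(2)*(c + 2)*(2*(c + 2)*(c - sqrt(2)) + (c + 2)*(2*c - 5) + 2*(c - sqrt(2))*(2*c - 5))/8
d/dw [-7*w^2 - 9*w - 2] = -14*w - 9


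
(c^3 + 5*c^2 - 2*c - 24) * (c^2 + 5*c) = c^5 + 10*c^4 + 23*c^3 - 34*c^2 - 120*c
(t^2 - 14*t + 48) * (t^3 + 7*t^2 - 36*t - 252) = t^5 - 7*t^4 - 86*t^3 + 588*t^2 + 1800*t - 12096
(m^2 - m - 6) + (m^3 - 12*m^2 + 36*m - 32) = m^3 - 11*m^2 + 35*m - 38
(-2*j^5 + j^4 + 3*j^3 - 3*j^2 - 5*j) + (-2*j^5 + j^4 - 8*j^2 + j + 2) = -4*j^5 + 2*j^4 + 3*j^3 - 11*j^2 - 4*j + 2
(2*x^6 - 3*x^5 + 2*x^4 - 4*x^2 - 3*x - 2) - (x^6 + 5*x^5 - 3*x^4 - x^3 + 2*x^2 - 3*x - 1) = x^6 - 8*x^5 + 5*x^4 + x^3 - 6*x^2 - 1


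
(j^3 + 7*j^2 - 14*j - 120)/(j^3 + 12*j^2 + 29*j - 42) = (j^2 + j - 20)/(j^2 + 6*j - 7)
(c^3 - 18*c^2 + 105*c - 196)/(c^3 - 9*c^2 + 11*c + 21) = (c^2 - 11*c + 28)/(c^2 - 2*c - 3)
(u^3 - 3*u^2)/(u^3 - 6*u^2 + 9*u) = u/(u - 3)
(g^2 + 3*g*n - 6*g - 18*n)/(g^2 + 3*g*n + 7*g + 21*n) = (g - 6)/(g + 7)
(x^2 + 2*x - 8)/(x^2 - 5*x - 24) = (-x^2 - 2*x + 8)/(-x^2 + 5*x + 24)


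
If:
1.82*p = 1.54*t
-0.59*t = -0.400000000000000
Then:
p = 0.57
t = 0.68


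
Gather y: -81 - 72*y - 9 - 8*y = -80*y - 90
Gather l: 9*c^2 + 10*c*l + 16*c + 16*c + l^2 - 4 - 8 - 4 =9*c^2 + 10*c*l + 32*c + l^2 - 16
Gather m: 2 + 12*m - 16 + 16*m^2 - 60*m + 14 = 16*m^2 - 48*m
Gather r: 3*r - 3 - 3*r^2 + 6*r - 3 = -3*r^2 + 9*r - 6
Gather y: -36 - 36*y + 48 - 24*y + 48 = 60 - 60*y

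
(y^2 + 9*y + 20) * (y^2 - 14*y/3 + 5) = y^4 + 13*y^3/3 - 17*y^2 - 145*y/3 + 100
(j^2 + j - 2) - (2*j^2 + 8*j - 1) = -j^2 - 7*j - 1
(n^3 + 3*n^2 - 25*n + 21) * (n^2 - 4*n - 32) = n^5 - n^4 - 69*n^3 + 25*n^2 + 716*n - 672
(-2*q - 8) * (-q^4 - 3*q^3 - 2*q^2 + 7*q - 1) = 2*q^5 + 14*q^4 + 28*q^3 + 2*q^2 - 54*q + 8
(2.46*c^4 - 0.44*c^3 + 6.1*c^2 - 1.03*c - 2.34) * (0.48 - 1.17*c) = -2.8782*c^5 + 1.6956*c^4 - 7.3482*c^3 + 4.1331*c^2 + 2.2434*c - 1.1232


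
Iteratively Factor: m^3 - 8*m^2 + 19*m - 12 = (m - 3)*(m^2 - 5*m + 4) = (m - 4)*(m - 3)*(m - 1)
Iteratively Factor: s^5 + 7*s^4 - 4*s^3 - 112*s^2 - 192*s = (s + 4)*(s^4 + 3*s^3 - 16*s^2 - 48*s) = (s - 4)*(s + 4)*(s^3 + 7*s^2 + 12*s) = (s - 4)*(s + 3)*(s + 4)*(s^2 + 4*s) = (s - 4)*(s + 3)*(s + 4)^2*(s)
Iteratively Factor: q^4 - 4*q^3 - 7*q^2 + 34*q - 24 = (q + 3)*(q^3 - 7*q^2 + 14*q - 8) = (q - 1)*(q + 3)*(q^2 - 6*q + 8) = (q - 4)*(q - 1)*(q + 3)*(q - 2)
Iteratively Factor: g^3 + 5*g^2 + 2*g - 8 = (g + 4)*(g^2 + g - 2) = (g - 1)*(g + 4)*(g + 2)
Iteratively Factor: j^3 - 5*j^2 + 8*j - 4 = (j - 2)*(j^2 - 3*j + 2) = (j - 2)*(j - 1)*(j - 2)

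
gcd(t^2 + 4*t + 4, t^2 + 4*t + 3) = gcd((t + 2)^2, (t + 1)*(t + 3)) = 1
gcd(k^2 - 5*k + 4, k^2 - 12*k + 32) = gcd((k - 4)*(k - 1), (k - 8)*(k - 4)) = k - 4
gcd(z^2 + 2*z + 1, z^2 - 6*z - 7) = z + 1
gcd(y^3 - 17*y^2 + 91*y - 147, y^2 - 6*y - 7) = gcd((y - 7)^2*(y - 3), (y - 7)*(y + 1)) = y - 7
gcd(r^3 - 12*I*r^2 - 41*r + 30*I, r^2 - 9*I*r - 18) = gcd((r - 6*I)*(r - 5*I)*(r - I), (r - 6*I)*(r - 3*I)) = r - 6*I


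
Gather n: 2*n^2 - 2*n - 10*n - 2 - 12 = 2*n^2 - 12*n - 14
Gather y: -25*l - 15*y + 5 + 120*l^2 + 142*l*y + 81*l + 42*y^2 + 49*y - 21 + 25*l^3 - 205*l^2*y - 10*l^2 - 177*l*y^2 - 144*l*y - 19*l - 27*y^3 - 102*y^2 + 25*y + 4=25*l^3 + 110*l^2 + 37*l - 27*y^3 + y^2*(-177*l - 60) + y*(-205*l^2 - 2*l + 59) - 12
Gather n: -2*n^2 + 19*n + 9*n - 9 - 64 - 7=-2*n^2 + 28*n - 80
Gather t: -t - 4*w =-t - 4*w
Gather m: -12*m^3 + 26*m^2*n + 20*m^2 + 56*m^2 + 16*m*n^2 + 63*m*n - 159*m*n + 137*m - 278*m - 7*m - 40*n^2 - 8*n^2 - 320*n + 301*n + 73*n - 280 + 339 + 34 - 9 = -12*m^3 + m^2*(26*n + 76) + m*(16*n^2 - 96*n - 148) - 48*n^2 + 54*n + 84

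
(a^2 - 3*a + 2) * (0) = 0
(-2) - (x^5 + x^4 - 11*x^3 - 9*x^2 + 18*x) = -x^5 - x^4 + 11*x^3 + 9*x^2 - 18*x - 2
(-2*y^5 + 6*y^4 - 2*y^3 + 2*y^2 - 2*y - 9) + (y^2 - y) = -2*y^5 + 6*y^4 - 2*y^3 + 3*y^2 - 3*y - 9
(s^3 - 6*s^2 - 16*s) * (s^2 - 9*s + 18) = s^5 - 15*s^4 + 56*s^3 + 36*s^2 - 288*s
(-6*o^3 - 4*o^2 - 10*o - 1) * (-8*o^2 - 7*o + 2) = 48*o^5 + 74*o^4 + 96*o^3 + 70*o^2 - 13*o - 2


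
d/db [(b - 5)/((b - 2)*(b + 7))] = (-b^2 + 10*b + 11)/(b^4 + 10*b^3 - 3*b^2 - 140*b + 196)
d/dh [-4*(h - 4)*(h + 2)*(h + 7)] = -12*h^2 - 40*h + 88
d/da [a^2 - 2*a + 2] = 2*a - 2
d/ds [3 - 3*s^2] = -6*s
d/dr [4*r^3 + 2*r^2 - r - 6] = 12*r^2 + 4*r - 1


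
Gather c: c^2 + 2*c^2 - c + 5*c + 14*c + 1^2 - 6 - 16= 3*c^2 + 18*c - 21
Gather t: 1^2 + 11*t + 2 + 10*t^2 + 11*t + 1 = 10*t^2 + 22*t + 4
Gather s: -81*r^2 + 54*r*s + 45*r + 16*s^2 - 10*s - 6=-81*r^2 + 45*r + 16*s^2 + s*(54*r - 10) - 6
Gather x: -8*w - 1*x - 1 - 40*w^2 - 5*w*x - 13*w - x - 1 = -40*w^2 - 21*w + x*(-5*w - 2) - 2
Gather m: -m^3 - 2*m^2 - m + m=-m^3 - 2*m^2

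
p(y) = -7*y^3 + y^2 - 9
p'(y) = -21*y^2 + 2*y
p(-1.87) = 40.27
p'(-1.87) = -77.17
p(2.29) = -87.82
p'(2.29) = -105.55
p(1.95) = -57.10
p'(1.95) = -75.95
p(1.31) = -23.02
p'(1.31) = -33.42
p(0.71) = -11.00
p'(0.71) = -9.17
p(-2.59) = 119.33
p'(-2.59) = -146.05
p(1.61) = -35.62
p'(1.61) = -51.21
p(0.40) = -9.29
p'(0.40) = -2.56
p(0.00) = -9.00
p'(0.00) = 0.00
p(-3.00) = 189.00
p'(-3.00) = -195.00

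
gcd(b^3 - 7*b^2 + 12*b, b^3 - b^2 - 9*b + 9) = b - 3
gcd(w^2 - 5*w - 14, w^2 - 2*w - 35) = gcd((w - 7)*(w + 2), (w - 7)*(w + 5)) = w - 7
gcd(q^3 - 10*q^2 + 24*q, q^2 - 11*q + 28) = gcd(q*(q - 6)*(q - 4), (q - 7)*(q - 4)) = q - 4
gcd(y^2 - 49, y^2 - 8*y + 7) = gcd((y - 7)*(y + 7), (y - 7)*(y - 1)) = y - 7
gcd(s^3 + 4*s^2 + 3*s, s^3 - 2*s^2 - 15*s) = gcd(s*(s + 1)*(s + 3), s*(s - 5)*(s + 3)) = s^2 + 3*s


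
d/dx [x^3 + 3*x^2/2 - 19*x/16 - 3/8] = 3*x^2 + 3*x - 19/16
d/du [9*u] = 9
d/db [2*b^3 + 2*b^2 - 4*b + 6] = 6*b^2 + 4*b - 4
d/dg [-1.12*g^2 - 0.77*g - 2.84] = -2.24*g - 0.77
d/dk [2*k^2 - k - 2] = 4*k - 1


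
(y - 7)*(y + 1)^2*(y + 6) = y^4 + y^3 - 43*y^2 - 85*y - 42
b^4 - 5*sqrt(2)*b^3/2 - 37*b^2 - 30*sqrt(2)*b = b*(b - 6*sqrt(2))*(b + sqrt(2))*(b + 5*sqrt(2)/2)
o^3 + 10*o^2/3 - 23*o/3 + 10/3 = (o - 1)*(o - 2/3)*(o + 5)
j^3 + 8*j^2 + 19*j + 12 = (j + 1)*(j + 3)*(j + 4)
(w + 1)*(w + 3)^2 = w^3 + 7*w^2 + 15*w + 9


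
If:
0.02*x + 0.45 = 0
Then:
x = -22.50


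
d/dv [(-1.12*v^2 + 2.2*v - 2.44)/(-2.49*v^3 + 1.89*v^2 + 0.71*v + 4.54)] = (-2.7888*v^4 + 10.956*v^3 - 23.18*v^2 - 0.946400000000003*v + 11.7204)/(6.2001*v^6 - 9.4122*v^5 + 0.0362999999999998*v^4 - 19.9254*v^3 + 17.6653*v^2 + 6.4468*v + 20.6116)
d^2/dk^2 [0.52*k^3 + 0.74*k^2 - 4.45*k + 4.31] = 3.12*k + 1.48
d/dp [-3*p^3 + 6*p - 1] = 6 - 9*p^2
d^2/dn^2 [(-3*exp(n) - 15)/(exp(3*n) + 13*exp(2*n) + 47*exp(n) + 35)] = 12*(-exp(3*n) - 6*exp(2*n) - 9*exp(n) + 14)*exp(n)/(exp(6*n) + 24*exp(5*n) + 213*exp(4*n) + 848*exp(3*n) + 1491*exp(2*n) + 1176*exp(n) + 343)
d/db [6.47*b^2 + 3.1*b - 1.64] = 12.94*b + 3.1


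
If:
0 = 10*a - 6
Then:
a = 3/5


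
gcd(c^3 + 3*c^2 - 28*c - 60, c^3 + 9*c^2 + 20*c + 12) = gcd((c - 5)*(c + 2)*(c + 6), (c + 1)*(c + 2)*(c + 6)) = c^2 + 8*c + 12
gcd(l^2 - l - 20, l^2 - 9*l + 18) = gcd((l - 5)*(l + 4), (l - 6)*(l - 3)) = 1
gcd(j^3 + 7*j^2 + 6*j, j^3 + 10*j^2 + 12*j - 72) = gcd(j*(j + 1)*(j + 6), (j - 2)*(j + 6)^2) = j + 6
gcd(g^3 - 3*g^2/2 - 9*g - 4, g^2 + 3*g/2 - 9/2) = 1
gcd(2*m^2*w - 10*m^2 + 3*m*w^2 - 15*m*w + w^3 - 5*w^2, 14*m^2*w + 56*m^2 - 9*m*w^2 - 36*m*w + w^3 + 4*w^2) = 1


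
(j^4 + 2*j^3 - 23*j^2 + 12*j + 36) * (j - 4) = j^5 - 2*j^4 - 31*j^3 + 104*j^2 - 12*j - 144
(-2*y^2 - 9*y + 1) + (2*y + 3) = -2*y^2 - 7*y + 4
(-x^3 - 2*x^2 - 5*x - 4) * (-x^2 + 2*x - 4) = x^5 + 5*x^3 + 2*x^2 + 12*x + 16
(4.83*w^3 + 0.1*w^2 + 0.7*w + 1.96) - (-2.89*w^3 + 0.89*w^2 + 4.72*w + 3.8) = 7.72*w^3 - 0.79*w^2 - 4.02*w - 1.84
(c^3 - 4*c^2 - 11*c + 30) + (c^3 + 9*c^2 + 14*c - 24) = 2*c^3 + 5*c^2 + 3*c + 6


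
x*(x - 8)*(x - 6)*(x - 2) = x^4 - 16*x^3 + 76*x^2 - 96*x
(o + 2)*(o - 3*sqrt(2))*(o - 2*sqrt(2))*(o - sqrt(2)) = o^4 - 6*sqrt(2)*o^3 + 2*o^3 - 12*sqrt(2)*o^2 + 22*o^2 - 12*sqrt(2)*o + 44*o - 24*sqrt(2)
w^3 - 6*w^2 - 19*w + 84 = (w - 7)*(w - 3)*(w + 4)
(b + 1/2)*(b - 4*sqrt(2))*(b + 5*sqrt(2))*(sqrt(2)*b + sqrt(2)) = sqrt(2)*b^4 + 2*b^3 + 3*sqrt(2)*b^3/2 - 79*sqrt(2)*b^2/2 + 3*b^2 - 60*sqrt(2)*b + b - 20*sqrt(2)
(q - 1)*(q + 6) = q^2 + 5*q - 6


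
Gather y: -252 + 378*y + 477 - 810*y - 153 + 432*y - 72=0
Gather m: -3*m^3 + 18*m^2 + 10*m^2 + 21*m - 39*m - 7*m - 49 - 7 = -3*m^3 + 28*m^2 - 25*m - 56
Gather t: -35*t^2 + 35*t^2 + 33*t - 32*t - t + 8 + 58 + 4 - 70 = 0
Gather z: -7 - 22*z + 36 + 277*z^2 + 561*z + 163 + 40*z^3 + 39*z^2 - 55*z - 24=40*z^3 + 316*z^2 + 484*z + 168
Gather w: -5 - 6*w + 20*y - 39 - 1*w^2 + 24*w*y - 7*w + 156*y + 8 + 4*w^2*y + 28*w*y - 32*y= w^2*(4*y - 1) + w*(52*y - 13) + 144*y - 36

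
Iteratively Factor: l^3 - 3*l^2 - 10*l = (l - 5)*(l^2 + 2*l) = l*(l - 5)*(l + 2)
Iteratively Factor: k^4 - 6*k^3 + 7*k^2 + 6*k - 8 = (k - 4)*(k^3 - 2*k^2 - k + 2) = (k - 4)*(k - 2)*(k^2 - 1) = (k - 4)*(k - 2)*(k + 1)*(k - 1)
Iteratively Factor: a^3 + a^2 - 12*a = (a + 4)*(a^2 - 3*a) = a*(a + 4)*(a - 3)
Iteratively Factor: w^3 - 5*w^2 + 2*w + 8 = (w + 1)*(w^2 - 6*w + 8) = (w - 4)*(w + 1)*(w - 2)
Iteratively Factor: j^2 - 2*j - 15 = (j + 3)*(j - 5)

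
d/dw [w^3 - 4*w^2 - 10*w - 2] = 3*w^2 - 8*w - 10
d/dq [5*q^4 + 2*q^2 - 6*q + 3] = 20*q^3 + 4*q - 6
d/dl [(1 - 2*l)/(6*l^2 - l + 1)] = (-12*l^2 + 2*l + (2*l - 1)*(12*l - 1) - 2)/(6*l^2 - l + 1)^2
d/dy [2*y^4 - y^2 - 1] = 8*y^3 - 2*y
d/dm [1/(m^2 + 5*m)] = (-2*m - 5)/(m^2*(m + 5)^2)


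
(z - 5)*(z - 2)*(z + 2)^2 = z^4 - 3*z^3 - 14*z^2 + 12*z + 40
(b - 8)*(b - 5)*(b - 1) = b^3 - 14*b^2 + 53*b - 40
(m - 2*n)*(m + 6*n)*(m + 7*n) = m^3 + 11*m^2*n + 16*m*n^2 - 84*n^3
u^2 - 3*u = u*(u - 3)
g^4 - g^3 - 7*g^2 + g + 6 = (g - 3)*(g - 1)*(g + 1)*(g + 2)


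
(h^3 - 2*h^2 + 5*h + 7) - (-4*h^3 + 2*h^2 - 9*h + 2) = 5*h^3 - 4*h^2 + 14*h + 5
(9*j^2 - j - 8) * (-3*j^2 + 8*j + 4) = -27*j^4 + 75*j^3 + 52*j^2 - 68*j - 32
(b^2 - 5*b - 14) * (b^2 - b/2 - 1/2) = b^4 - 11*b^3/2 - 12*b^2 + 19*b/2 + 7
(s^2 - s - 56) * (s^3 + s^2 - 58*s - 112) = s^5 - 115*s^3 - 110*s^2 + 3360*s + 6272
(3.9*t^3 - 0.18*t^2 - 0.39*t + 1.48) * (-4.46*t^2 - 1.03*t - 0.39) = -17.394*t^5 - 3.2142*t^4 + 0.4038*t^3 - 6.1289*t^2 - 1.3723*t - 0.5772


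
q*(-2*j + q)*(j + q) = -2*j^2*q - j*q^2 + q^3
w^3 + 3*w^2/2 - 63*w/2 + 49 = (w - 7/2)*(w - 2)*(w + 7)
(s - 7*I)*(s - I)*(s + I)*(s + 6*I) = s^4 - I*s^3 + 43*s^2 - I*s + 42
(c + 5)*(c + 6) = c^2 + 11*c + 30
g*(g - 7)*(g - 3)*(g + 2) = g^4 - 8*g^3 + g^2 + 42*g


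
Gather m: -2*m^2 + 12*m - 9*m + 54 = -2*m^2 + 3*m + 54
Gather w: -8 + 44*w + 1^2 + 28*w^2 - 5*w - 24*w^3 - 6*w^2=-24*w^3 + 22*w^2 + 39*w - 7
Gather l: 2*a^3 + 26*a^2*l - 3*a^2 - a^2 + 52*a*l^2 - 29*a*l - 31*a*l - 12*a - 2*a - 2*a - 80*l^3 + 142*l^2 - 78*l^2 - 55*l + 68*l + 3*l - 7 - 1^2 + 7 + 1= 2*a^3 - 4*a^2 - 16*a - 80*l^3 + l^2*(52*a + 64) + l*(26*a^2 - 60*a + 16)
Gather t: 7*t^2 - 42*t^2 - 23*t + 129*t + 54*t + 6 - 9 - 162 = -35*t^2 + 160*t - 165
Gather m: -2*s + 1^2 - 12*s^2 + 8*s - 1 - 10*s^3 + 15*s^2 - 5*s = -10*s^3 + 3*s^2 + s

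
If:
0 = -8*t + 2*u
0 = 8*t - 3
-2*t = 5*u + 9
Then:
No Solution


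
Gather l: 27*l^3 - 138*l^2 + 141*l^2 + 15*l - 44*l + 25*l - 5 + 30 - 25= 27*l^3 + 3*l^2 - 4*l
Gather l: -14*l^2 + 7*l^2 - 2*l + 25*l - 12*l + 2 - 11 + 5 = -7*l^2 + 11*l - 4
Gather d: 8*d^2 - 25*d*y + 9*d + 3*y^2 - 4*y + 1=8*d^2 + d*(9 - 25*y) + 3*y^2 - 4*y + 1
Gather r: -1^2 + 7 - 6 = 0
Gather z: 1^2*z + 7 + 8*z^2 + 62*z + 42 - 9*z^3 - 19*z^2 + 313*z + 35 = -9*z^3 - 11*z^2 + 376*z + 84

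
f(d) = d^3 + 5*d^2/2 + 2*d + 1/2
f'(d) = 3*d^2 + 5*d + 2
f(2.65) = 41.97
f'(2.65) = 36.32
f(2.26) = 29.33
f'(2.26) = 28.62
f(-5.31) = -89.35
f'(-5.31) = 60.04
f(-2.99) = -9.86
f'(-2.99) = 13.87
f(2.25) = 29.05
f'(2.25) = 28.44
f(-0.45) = 0.02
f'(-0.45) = 0.36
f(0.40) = 1.76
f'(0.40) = 4.48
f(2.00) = 22.50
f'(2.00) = 24.00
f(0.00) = 0.50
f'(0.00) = 2.00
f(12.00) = 2112.50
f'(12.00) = 494.00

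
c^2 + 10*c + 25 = (c + 5)^2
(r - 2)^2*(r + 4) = r^3 - 12*r + 16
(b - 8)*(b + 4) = b^2 - 4*b - 32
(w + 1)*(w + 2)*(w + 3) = w^3 + 6*w^2 + 11*w + 6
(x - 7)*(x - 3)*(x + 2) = x^3 - 8*x^2 + x + 42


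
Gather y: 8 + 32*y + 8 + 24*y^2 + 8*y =24*y^2 + 40*y + 16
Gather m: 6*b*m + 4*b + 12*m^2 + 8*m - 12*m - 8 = 4*b + 12*m^2 + m*(6*b - 4) - 8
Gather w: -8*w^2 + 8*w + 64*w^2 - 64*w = 56*w^2 - 56*w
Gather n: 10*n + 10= 10*n + 10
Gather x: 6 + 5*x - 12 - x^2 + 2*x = -x^2 + 7*x - 6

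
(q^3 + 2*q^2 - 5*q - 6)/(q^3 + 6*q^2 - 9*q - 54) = (q^2 - q - 2)/(q^2 + 3*q - 18)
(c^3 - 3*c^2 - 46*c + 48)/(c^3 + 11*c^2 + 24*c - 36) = (c - 8)/(c + 6)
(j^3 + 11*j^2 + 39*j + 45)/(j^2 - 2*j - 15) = (j^2 + 8*j + 15)/(j - 5)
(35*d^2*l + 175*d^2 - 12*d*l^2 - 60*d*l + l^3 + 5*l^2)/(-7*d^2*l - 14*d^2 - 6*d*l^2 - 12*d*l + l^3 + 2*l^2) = (-5*d*l - 25*d + l^2 + 5*l)/(d*l + 2*d + l^2 + 2*l)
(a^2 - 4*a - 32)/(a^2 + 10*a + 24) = (a - 8)/(a + 6)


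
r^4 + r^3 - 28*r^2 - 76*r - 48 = (r - 6)*(r + 1)*(r + 2)*(r + 4)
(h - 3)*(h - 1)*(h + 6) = h^3 + 2*h^2 - 21*h + 18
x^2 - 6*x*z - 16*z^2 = (x - 8*z)*(x + 2*z)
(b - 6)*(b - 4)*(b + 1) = b^3 - 9*b^2 + 14*b + 24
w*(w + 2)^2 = w^3 + 4*w^2 + 4*w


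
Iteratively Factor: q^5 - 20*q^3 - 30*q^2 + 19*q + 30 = (q + 1)*(q^4 - q^3 - 19*q^2 - 11*q + 30) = (q - 5)*(q + 1)*(q^3 + 4*q^2 + q - 6) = (q - 5)*(q - 1)*(q + 1)*(q^2 + 5*q + 6) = (q - 5)*(q - 1)*(q + 1)*(q + 2)*(q + 3)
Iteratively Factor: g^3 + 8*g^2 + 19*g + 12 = (g + 4)*(g^2 + 4*g + 3) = (g + 1)*(g + 4)*(g + 3)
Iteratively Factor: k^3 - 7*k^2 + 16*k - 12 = (k - 2)*(k^2 - 5*k + 6) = (k - 2)^2*(k - 3)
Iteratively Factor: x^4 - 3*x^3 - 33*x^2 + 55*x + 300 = (x - 5)*(x^3 + 2*x^2 - 23*x - 60) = (x - 5)*(x + 3)*(x^2 - x - 20) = (x - 5)^2*(x + 3)*(x + 4)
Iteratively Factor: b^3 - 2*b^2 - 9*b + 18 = (b - 2)*(b^2 - 9) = (b - 3)*(b - 2)*(b + 3)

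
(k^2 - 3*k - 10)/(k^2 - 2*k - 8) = (k - 5)/(k - 4)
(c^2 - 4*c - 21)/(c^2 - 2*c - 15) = (c - 7)/(c - 5)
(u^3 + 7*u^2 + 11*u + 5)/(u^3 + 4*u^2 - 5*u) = (u^2 + 2*u + 1)/(u*(u - 1))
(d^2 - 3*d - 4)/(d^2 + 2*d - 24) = (d + 1)/(d + 6)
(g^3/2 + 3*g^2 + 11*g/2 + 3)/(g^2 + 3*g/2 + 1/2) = (g^2 + 5*g + 6)/(2*g + 1)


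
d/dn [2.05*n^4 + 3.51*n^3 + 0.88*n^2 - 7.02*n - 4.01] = 8.2*n^3 + 10.53*n^2 + 1.76*n - 7.02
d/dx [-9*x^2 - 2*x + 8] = -18*x - 2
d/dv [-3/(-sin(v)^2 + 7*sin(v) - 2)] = 3*(7 - 2*sin(v))*cos(v)/(sin(v)^2 - 7*sin(v) + 2)^2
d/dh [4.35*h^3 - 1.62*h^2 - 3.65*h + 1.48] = 13.05*h^2 - 3.24*h - 3.65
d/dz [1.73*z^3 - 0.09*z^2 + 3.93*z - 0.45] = 5.19*z^2 - 0.18*z + 3.93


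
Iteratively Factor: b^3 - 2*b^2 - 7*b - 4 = (b - 4)*(b^2 + 2*b + 1) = (b - 4)*(b + 1)*(b + 1)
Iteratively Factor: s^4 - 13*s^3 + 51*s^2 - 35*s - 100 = (s - 4)*(s^3 - 9*s^2 + 15*s + 25) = (s - 5)*(s - 4)*(s^2 - 4*s - 5) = (s - 5)^2*(s - 4)*(s + 1)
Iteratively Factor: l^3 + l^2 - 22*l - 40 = (l - 5)*(l^2 + 6*l + 8) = (l - 5)*(l + 2)*(l + 4)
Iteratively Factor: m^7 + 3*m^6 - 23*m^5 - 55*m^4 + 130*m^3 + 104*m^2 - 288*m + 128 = (m - 1)*(m^6 + 4*m^5 - 19*m^4 - 74*m^3 + 56*m^2 + 160*m - 128) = (m - 4)*(m - 1)*(m^5 + 8*m^4 + 13*m^3 - 22*m^2 - 32*m + 32) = (m - 4)*(m - 1)^2*(m^4 + 9*m^3 + 22*m^2 - 32) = (m - 4)*(m - 1)^3*(m^3 + 10*m^2 + 32*m + 32) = (m - 4)*(m - 1)^3*(m + 2)*(m^2 + 8*m + 16) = (m - 4)*(m - 1)^3*(m + 2)*(m + 4)*(m + 4)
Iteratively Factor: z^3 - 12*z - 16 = (z + 2)*(z^2 - 2*z - 8) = (z + 2)^2*(z - 4)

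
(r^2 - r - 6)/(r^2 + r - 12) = (r + 2)/(r + 4)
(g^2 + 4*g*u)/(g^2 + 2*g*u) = (g + 4*u)/(g + 2*u)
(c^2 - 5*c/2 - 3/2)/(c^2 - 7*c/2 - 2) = (c - 3)/(c - 4)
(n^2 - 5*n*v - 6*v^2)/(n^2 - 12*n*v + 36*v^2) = (-n - v)/(-n + 6*v)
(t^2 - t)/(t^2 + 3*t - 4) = t/(t + 4)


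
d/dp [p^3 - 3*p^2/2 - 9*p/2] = 3*p^2 - 3*p - 9/2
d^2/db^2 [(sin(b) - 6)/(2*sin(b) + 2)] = 7*(sin(b) - 2)/(2*(sin(b) + 1)^2)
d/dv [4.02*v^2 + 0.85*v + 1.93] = 8.04*v + 0.85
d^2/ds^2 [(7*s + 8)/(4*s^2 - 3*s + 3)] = 2*((7*s + 8)*(8*s - 3)^2 - (84*s + 11)*(4*s^2 - 3*s + 3))/(4*s^2 - 3*s + 3)^3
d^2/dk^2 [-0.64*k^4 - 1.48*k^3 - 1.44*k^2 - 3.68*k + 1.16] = -7.68*k^2 - 8.88*k - 2.88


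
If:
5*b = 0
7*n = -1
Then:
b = 0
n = -1/7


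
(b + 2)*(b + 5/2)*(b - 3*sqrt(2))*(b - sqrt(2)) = b^4 - 4*sqrt(2)*b^3 + 9*b^3/2 - 18*sqrt(2)*b^2 + 11*b^2 - 20*sqrt(2)*b + 27*b + 30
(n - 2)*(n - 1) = n^2 - 3*n + 2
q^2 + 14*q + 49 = (q + 7)^2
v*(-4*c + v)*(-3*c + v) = 12*c^2*v - 7*c*v^2 + v^3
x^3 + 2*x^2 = x^2*(x + 2)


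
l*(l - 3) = l^2 - 3*l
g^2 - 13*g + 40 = (g - 8)*(g - 5)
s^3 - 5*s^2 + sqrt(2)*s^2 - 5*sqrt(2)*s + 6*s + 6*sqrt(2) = (s - 3)*(s - 2)*(s + sqrt(2))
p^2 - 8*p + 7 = (p - 7)*(p - 1)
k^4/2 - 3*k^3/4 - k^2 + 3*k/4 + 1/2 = (k/2 + 1/4)*(k - 2)*(k - 1)*(k + 1)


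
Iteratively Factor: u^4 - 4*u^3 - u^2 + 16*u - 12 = (u - 2)*(u^3 - 2*u^2 - 5*u + 6) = (u - 3)*(u - 2)*(u^2 + u - 2) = (u - 3)*(u - 2)*(u + 2)*(u - 1)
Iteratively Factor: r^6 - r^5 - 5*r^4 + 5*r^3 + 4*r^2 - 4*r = (r)*(r^5 - r^4 - 5*r^3 + 5*r^2 + 4*r - 4) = r*(r - 1)*(r^4 - 5*r^2 + 4) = r*(r - 1)*(r + 2)*(r^3 - 2*r^2 - r + 2) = r*(r - 1)^2*(r + 2)*(r^2 - r - 2) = r*(r - 1)^2*(r + 1)*(r + 2)*(r - 2)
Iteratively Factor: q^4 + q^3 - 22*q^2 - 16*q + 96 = (q - 4)*(q^3 + 5*q^2 - 2*q - 24) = (q - 4)*(q - 2)*(q^2 + 7*q + 12) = (q - 4)*(q - 2)*(q + 3)*(q + 4)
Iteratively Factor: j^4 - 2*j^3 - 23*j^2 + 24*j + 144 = (j - 4)*(j^3 + 2*j^2 - 15*j - 36) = (j - 4)*(j + 3)*(j^2 - j - 12) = (j - 4)*(j + 3)^2*(j - 4)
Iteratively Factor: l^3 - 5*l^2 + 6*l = (l - 3)*(l^2 - 2*l) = l*(l - 3)*(l - 2)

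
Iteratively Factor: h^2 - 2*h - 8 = (h - 4)*(h + 2)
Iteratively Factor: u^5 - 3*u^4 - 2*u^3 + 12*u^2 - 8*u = (u - 2)*(u^4 - u^3 - 4*u^2 + 4*u) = u*(u - 2)*(u^3 - u^2 - 4*u + 4) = u*(u - 2)*(u - 1)*(u^2 - 4) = u*(u - 2)^2*(u - 1)*(u + 2)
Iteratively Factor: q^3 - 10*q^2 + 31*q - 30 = (q - 2)*(q^2 - 8*q + 15) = (q - 3)*(q - 2)*(q - 5)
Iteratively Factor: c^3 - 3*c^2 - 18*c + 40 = (c - 5)*(c^2 + 2*c - 8) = (c - 5)*(c + 4)*(c - 2)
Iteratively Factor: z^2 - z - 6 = (z + 2)*(z - 3)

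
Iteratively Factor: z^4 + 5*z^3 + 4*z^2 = (z)*(z^3 + 5*z^2 + 4*z) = z*(z + 4)*(z^2 + z) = z^2*(z + 4)*(z + 1)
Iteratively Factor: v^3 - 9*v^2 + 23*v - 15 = (v - 1)*(v^2 - 8*v + 15) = (v - 5)*(v - 1)*(v - 3)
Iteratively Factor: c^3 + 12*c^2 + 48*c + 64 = (c + 4)*(c^2 + 8*c + 16) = (c + 4)^2*(c + 4)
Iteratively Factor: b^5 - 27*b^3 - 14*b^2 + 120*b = (b)*(b^4 - 27*b^2 - 14*b + 120) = b*(b + 4)*(b^3 - 4*b^2 - 11*b + 30) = b*(b + 3)*(b + 4)*(b^2 - 7*b + 10) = b*(b - 2)*(b + 3)*(b + 4)*(b - 5)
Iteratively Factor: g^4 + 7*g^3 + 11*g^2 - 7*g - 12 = (g + 4)*(g^3 + 3*g^2 - g - 3) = (g + 1)*(g + 4)*(g^2 + 2*g - 3) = (g + 1)*(g + 3)*(g + 4)*(g - 1)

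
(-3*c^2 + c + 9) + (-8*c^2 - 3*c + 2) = -11*c^2 - 2*c + 11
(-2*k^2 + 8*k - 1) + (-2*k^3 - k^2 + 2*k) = -2*k^3 - 3*k^2 + 10*k - 1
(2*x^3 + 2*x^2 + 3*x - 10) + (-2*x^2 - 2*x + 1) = 2*x^3 + x - 9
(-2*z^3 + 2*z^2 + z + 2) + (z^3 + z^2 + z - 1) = -z^3 + 3*z^2 + 2*z + 1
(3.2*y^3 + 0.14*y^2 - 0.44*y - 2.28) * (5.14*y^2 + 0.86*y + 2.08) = 16.448*y^5 + 3.4716*y^4 + 4.5148*y^3 - 11.8064*y^2 - 2.876*y - 4.7424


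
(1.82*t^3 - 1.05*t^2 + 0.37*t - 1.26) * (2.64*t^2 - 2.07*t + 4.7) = 4.8048*t^5 - 6.5394*t^4 + 11.7043*t^3 - 9.0273*t^2 + 4.3472*t - 5.922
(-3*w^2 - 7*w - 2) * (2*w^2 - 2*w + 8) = -6*w^4 - 8*w^3 - 14*w^2 - 52*w - 16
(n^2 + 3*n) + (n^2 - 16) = 2*n^2 + 3*n - 16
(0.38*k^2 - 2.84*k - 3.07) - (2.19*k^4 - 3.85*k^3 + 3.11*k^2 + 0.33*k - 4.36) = -2.19*k^4 + 3.85*k^3 - 2.73*k^2 - 3.17*k + 1.29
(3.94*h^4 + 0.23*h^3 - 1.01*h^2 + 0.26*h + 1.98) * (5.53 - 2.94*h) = -11.5836*h^5 + 21.112*h^4 + 4.2413*h^3 - 6.3497*h^2 - 4.3834*h + 10.9494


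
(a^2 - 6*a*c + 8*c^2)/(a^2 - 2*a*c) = (a - 4*c)/a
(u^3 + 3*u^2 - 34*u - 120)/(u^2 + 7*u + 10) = (u^2 - 2*u - 24)/(u + 2)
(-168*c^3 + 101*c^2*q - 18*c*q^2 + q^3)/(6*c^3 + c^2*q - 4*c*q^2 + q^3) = (56*c^2 - 15*c*q + q^2)/(-2*c^2 - c*q + q^2)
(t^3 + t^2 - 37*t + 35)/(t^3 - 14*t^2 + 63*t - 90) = (t^2 + 6*t - 7)/(t^2 - 9*t + 18)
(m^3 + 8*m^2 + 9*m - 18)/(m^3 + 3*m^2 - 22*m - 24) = (m^2 + 2*m - 3)/(m^2 - 3*m - 4)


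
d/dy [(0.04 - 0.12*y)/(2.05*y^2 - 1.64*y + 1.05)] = (0.246*y^2 - 0.164*y - 0.0604)/(4.2025*y^4 - 6.724*y^3 + 6.9946*y^2 - 3.444*y + 1.1025)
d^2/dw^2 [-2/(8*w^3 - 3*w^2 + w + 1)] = 4*(3*(8*w - 1)*(8*w^3 - 3*w^2 + w + 1) - (24*w^2 - 6*w + 1)^2)/(8*w^3 - 3*w^2 + w + 1)^3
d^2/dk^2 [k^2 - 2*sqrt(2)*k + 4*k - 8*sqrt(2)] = 2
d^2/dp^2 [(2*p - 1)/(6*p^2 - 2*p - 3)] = 4*((5 - 18*p)*(-6*p^2 + 2*p + 3) - 2*(2*p - 1)*(6*p - 1)^2)/(-6*p^2 + 2*p + 3)^3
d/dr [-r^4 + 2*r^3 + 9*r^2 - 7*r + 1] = -4*r^3 + 6*r^2 + 18*r - 7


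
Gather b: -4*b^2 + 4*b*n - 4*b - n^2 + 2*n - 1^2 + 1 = -4*b^2 + b*(4*n - 4) - n^2 + 2*n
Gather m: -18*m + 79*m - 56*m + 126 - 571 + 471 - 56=5*m - 30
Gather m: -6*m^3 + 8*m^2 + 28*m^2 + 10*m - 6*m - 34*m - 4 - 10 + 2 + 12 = -6*m^3 + 36*m^2 - 30*m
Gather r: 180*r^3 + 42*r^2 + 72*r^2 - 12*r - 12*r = 180*r^3 + 114*r^2 - 24*r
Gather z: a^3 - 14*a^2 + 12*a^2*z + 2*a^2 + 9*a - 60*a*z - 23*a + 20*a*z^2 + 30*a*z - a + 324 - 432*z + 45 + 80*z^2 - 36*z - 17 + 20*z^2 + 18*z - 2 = a^3 - 12*a^2 - 15*a + z^2*(20*a + 100) + z*(12*a^2 - 30*a - 450) + 350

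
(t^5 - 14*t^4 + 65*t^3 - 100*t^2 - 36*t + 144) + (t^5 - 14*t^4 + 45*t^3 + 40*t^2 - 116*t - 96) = 2*t^5 - 28*t^4 + 110*t^3 - 60*t^2 - 152*t + 48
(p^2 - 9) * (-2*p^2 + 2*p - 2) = -2*p^4 + 2*p^3 + 16*p^2 - 18*p + 18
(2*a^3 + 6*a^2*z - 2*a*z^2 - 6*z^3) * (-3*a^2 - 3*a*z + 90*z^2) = -6*a^5 - 24*a^4*z + 168*a^3*z^2 + 564*a^2*z^3 - 162*a*z^4 - 540*z^5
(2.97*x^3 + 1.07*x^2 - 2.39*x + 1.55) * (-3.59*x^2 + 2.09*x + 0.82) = -10.6623*x^5 + 2.366*x^4 + 13.2518*x^3 - 9.6822*x^2 + 1.2797*x + 1.271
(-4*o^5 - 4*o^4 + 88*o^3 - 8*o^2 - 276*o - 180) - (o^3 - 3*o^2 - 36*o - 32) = -4*o^5 - 4*o^4 + 87*o^3 - 5*o^2 - 240*o - 148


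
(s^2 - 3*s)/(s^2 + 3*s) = (s - 3)/(s + 3)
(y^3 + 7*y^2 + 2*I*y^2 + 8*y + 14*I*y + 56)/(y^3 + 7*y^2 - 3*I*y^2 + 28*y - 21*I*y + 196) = (y - 2*I)/(y - 7*I)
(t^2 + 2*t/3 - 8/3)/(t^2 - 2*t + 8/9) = 3*(t + 2)/(3*t - 2)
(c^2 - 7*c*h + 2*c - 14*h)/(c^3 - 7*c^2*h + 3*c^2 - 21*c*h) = (c + 2)/(c*(c + 3))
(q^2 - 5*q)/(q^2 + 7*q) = (q - 5)/(q + 7)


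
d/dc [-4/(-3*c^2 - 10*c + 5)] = 8*(-3*c - 5)/(3*c^2 + 10*c - 5)^2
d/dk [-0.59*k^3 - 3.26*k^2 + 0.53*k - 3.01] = -1.77*k^2 - 6.52*k + 0.53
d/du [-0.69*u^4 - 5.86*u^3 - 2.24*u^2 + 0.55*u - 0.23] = -2.76*u^3 - 17.58*u^2 - 4.48*u + 0.55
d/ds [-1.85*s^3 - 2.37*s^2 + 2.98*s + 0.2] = -5.55*s^2 - 4.74*s + 2.98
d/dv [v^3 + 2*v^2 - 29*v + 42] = 3*v^2 + 4*v - 29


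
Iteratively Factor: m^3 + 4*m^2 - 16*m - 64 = (m - 4)*(m^2 + 8*m + 16) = (m - 4)*(m + 4)*(m + 4)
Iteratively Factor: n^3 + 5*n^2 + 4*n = (n)*(n^2 + 5*n + 4) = n*(n + 4)*(n + 1)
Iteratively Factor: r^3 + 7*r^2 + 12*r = (r)*(r^2 + 7*r + 12) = r*(r + 4)*(r + 3)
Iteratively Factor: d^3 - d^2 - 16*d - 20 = (d - 5)*(d^2 + 4*d + 4) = (d - 5)*(d + 2)*(d + 2)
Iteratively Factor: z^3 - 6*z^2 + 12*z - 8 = (z - 2)*(z^2 - 4*z + 4) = (z - 2)^2*(z - 2)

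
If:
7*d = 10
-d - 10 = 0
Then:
No Solution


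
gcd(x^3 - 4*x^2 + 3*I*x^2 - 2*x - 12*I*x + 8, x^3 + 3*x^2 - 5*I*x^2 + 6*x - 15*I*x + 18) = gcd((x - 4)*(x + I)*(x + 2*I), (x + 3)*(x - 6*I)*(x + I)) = x + I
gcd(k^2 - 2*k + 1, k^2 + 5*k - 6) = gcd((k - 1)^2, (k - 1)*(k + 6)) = k - 1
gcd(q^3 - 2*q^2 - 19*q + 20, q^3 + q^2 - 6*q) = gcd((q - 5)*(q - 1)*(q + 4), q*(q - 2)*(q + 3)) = 1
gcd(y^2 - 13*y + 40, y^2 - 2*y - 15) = y - 5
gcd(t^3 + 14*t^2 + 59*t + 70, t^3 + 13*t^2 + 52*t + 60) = t^2 + 7*t + 10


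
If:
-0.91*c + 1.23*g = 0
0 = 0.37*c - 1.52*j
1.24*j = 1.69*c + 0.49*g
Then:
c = 0.00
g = 0.00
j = 0.00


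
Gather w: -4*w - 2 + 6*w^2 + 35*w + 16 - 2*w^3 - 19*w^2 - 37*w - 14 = -2*w^3 - 13*w^2 - 6*w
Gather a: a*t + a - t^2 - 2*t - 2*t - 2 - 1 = a*(t + 1) - t^2 - 4*t - 3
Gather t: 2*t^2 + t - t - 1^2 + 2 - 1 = 2*t^2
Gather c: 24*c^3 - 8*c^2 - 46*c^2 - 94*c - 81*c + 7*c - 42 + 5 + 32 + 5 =24*c^3 - 54*c^2 - 168*c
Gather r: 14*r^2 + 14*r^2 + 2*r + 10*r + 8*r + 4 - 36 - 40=28*r^2 + 20*r - 72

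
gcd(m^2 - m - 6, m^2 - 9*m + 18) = m - 3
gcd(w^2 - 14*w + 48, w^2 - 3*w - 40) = w - 8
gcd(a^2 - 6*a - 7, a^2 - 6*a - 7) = a^2 - 6*a - 7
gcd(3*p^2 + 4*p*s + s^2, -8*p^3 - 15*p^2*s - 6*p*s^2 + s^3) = p + s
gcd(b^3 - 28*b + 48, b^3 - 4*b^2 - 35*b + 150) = b + 6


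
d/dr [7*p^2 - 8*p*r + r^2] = -8*p + 2*r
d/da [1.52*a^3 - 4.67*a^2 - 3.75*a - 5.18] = 4.56*a^2 - 9.34*a - 3.75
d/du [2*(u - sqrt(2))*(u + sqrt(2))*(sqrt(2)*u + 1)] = 6*sqrt(2)*u^2 + 4*u - 4*sqrt(2)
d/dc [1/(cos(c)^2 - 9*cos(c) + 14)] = (2*cos(c) - 9)*sin(c)/(cos(c)^2 - 9*cos(c) + 14)^2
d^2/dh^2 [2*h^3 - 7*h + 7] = 12*h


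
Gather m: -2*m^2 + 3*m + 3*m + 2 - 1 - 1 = -2*m^2 + 6*m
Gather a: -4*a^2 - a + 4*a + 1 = -4*a^2 + 3*a + 1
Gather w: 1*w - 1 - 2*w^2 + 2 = -2*w^2 + w + 1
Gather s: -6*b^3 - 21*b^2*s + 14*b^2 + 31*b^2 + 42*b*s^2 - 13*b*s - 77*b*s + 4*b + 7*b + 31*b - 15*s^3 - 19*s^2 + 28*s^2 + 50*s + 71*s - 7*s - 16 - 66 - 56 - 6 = -6*b^3 + 45*b^2 + 42*b - 15*s^3 + s^2*(42*b + 9) + s*(-21*b^2 - 90*b + 114) - 144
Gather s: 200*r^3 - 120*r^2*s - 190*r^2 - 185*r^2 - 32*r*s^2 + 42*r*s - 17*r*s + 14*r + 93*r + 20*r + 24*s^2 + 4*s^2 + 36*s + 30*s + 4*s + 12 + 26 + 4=200*r^3 - 375*r^2 + 127*r + s^2*(28 - 32*r) + s*(-120*r^2 + 25*r + 70) + 42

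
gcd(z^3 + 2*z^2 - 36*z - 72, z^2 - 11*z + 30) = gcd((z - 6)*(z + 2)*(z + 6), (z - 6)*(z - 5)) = z - 6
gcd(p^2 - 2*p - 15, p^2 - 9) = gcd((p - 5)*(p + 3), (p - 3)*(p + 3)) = p + 3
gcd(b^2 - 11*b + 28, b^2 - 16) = b - 4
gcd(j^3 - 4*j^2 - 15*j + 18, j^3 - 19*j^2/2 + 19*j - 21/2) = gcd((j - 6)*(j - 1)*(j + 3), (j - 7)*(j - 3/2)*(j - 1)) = j - 1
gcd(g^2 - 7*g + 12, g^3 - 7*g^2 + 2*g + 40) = g - 4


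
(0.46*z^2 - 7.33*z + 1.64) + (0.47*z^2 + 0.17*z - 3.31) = 0.93*z^2 - 7.16*z - 1.67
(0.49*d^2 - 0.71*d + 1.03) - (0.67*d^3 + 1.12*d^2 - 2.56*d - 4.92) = -0.67*d^3 - 0.63*d^2 + 1.85*d + 5.95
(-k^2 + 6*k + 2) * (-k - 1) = k^3 - 5*k^2 - 8*k - 2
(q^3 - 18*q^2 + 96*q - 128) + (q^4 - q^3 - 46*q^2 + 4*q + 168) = q^4 - 64*q^2 + 100*q + 40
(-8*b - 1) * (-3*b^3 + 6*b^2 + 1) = 24*b^4 - 45*b^3 - 6*b^2 - 8*b - 1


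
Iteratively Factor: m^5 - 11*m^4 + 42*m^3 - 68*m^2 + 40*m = (m - 5)*(m^4 - 6*m^3 + 12*m^2 - 8*m) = m*(m - 5)*(m^3 - 6*m^2 + 12*m - 8) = m*(m - 5)*(m - 2)*(m^2 - 4*m + 4) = m*(m - 5)*(m - 2)^2*(m - 2)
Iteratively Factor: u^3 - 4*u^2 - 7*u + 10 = (u - 5)*(u^2 + u - 2) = (u - 5)*(u - 1)*(u + 2)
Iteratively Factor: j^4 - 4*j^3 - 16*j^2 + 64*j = (j - 4)*(j^3 - 16*j) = (j - 4)^2*(j^2 + 4*j) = (j - 4)^2*(j + 4)*(j)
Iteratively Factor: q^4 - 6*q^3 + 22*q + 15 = (q - 3)*(q^3 - 3*q^2 - 9*q - 5) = (q - 3)*(q + 1)*(q^2 - 4*q - 5) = (q - 5)*(q - 3)*(q + 1)*(q + 1)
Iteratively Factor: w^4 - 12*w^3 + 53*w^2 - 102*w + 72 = (w - 2)*(w^3 - 10*w^2 + 33*w - 36) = (w - 4)*(w - 2)*(w^2 - 6*w + 9) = (w - 4)*(w - 3)*(w - 2)*(w - 3)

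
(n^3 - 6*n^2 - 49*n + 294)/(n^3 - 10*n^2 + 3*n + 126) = (n + 7)/(n + 3)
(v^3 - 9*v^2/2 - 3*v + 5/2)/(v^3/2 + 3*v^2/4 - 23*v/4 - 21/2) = 2*(2*v^3 - 9*v^2 - 6*v + 5)/(2*v^3 + 3*v^2 - 23*v - 42)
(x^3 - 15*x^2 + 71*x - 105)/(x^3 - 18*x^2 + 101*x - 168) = (x - 5)/(x - 8)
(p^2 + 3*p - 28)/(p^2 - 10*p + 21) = (p^2 + 3*p - 28)/(p^2 - 10*p + 21)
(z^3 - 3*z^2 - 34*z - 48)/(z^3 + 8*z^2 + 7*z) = (z^3 - 3*z^2 - 34*z - 48)/(z*(z^2 + 8*z + 7))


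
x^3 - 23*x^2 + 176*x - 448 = (x - 8)^2*(x - 7)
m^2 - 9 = (m - 3)*(m + 3)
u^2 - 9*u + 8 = (u - 8)*(u - 1)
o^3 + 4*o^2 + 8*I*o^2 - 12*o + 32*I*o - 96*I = (o - 2)*(o + 6)*(o + 8*I)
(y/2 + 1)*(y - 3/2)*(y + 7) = y^3/2 + 15*y^2/4 + y/4 - 21/2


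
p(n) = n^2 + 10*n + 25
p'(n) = 2*n + 10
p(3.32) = 69.22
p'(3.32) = 16.64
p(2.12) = 50.69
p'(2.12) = 14.24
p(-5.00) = 0.00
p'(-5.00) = 0.00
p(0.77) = 33.29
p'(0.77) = 11.54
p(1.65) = 44.22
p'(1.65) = 13.30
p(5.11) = 102.21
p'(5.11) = 20.22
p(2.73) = 59.75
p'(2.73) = 15.46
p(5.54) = 111.09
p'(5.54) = 21.08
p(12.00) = 289.00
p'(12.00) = 34.00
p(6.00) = 121.00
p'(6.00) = 22.00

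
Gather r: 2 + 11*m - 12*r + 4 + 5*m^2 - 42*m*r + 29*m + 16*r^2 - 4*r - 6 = 5*m^2 + 40*m + 16*r^2 + r*(-42*m - 16)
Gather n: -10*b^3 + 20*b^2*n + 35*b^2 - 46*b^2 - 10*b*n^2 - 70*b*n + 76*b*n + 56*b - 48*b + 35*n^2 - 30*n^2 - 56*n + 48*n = -10*b^3 - 11*b^2 + 8*b + n^2*(5 - 10*b) + n*(20*b^2 + 6*b - 8)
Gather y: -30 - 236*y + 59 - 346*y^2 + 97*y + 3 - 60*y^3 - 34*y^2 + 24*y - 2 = -60*y^3 - 380*y^2 - 115*y + 30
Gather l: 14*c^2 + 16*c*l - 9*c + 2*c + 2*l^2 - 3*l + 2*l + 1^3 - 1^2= 14*c^2 - 7*c + 2*l^2 + l*(16*c - 1)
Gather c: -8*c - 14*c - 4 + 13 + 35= 44 - 22*c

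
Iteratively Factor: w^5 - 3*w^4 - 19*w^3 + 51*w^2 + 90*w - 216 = (w - 4)*(w^4 + w^3 - 15*w^2 - 9*w + 54) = (w - 4)*(w + 3)*(w^3 - 2*w^2 - 9*w + 18) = (w - 4)*(w - 2)*(w + 3)*(w^2 - 9) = (w - 4)*(w - 2)*(w + 3)^2*(w - 3)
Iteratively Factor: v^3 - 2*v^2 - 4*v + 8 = (v + 2)*(v^2 - 4*v + 4) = (v - 2)*(v + 2)*(v - 2)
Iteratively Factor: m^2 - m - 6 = (m + 2)*(m - 3)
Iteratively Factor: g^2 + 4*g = (g + 4)*(g)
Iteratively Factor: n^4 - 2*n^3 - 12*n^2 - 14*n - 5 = (n + 1)*(n^3 - 3*n^2 - 9*n - 5) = (n + 1)^2*(n^2 - 4*n - 5) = (n - 5)*(n + 1)^2*(n + 1)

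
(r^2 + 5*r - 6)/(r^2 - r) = (r + 6)/r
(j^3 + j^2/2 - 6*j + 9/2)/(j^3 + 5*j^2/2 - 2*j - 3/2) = (2*j - 3)/(2*j + 1)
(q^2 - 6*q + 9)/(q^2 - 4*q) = (q^2 - 6*q + 9)/(q*(q - 4))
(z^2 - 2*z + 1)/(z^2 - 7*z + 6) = (z - 1)/(z - 6)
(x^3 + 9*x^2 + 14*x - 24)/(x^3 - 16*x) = (x^2 + 5*x - 6)/(x*(x - 4))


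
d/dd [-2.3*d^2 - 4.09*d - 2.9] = -4.6*d - 4.09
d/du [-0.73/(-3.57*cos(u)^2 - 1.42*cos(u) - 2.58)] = (5.2122*cos(u) + 1.0366)*sin(u)/(3.57*cos(u)^2 + 1.42*cos(u) + 2.58)^2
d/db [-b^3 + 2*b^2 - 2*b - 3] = -3*b^2 + 4*b - 2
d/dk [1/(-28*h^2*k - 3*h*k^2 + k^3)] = (28*h^2 + 6*h*k - 3*k^2)/(k^2*(28*h^2 + 3*h*k - k^2)^2)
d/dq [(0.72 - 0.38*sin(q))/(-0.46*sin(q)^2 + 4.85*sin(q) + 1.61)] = (-0.1748*sin(q)^2 + 0.6624*sin(q) - 4.1038)*cos(q)/(0.2116*sin(q)^4 - 4.462*sin(q)^3 + 22.0413*sin(q)^2 + 15.617*sin(q) + 2.5921)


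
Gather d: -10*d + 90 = 90 - 10*d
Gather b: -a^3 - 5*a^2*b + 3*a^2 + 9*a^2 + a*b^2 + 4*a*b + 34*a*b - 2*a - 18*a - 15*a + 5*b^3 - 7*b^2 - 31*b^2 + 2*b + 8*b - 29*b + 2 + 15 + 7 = -a^3 + 12*a^2 - 35*a + 5*b^3 + b^2*(a - 38) + b*(-5*a^2 + 38*a - 19) + 24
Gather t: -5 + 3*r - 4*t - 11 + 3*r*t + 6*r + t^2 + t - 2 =9*r + t^2 + t*(3*r - 3) - 18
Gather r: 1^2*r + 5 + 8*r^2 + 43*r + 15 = 8*r^2 + 44*r + 20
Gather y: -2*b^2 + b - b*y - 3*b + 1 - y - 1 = -2*b^2 - 2*b + y*(-b - 1)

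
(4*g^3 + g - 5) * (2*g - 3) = 8*g^4 - 12*g^3 + 2*g^2 - 13*g + 15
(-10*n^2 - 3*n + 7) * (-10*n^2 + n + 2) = 100*n^4 + 20*n^3 - 93*n^2 + n + 14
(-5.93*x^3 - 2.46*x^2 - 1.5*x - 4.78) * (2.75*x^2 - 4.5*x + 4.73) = -16.3075*x^5 + 19.92*x^4 - 21.1039*x^3 - 18.0308*x^2 + 14.415*x - 22.6094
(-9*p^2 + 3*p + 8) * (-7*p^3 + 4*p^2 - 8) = 63*p^5 - 57*p^4 - 44*p^3 + 104*p^2 - 24*p - 64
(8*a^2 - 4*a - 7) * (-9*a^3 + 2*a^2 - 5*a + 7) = -72*a^5 + 52*a^4 + 15*a^3 + 62*a^2 + 7*a - 49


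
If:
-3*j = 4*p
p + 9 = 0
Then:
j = 12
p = -9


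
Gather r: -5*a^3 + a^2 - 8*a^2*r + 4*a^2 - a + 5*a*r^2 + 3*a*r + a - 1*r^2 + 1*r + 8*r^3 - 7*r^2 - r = -5*a^3 + 5*a^2 + 8*r^3 + r^2*(5*a - 8) + r*(-8*a^2 + 3*a)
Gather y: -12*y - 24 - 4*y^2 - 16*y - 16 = -4*y^2 - 28*y - 40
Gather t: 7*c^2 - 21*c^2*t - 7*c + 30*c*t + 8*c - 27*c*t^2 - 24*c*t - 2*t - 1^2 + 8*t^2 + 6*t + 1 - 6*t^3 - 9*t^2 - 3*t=7*c^2 + c - 6*t^3 + t^2*(-27*c - 1) + t*(-21*c^2 + 6*c + 1)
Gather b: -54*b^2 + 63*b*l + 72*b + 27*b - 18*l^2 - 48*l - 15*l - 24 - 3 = -54*b^2 + b*(63*l + 99) - 18*l^2 - 63*l - 27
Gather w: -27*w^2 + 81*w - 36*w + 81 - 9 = -27*w^2 + 45*w + 72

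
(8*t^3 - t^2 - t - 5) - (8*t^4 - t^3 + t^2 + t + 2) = -8*t^4 + 9*t^3 - 2*t^2 - 2*t - 7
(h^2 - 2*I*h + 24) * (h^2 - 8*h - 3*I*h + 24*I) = h^4 - 8*h^3 - 5*I*h^3 + 18*h^2 + 40*I*h^2 - 144*h - 72*I*h + 576*I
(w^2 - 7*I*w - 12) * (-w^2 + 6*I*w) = -w^4 + 13*I*w^3 + 54*w^2 - 72*I*w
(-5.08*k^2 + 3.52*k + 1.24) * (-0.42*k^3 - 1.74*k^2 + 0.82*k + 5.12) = 2.1336*k^5 + 7.3608*k^4 - 10.8112*k^3 - 25.2808*k^2 + 19.0392*k + 6.3488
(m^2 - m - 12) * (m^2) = m^4 - m^3 - 12*m^2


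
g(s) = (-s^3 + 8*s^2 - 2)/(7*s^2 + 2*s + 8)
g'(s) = (-14*s - 2)*(-s^3 + 8*s^2 - 2)/(7*s^2 + 2*s + 8)^2 + (-3*s^2 + 16*s)/(7*s^2 + 2*s + 8)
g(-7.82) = 2.30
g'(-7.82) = -0.15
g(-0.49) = 0.00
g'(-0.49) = -0.98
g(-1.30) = 0.80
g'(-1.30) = -0.75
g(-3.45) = 1.59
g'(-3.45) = -0.20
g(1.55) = 0.48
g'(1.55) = 0.22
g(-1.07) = 0.60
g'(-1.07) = -0.92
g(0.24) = -0.17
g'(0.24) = 0.52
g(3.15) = 0.55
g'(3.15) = -0.06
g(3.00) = 0.56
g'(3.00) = -0.05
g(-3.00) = 1.49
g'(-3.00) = -0.24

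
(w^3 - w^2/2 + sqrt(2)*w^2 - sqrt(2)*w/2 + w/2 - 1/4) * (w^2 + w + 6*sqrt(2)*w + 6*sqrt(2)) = w^5 + w^4/2 + 7*sqrt(2)*w^4 + 7*sqrt(2)*w^3/2 + 12*w^3 - sqrt(2)*w^2/2 + 25*w^2/4 - 25*w/4 + 3*sqrt(2)*w/2 - 3*sqrt(2)/2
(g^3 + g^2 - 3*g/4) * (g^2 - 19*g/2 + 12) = g^5 - 17*g^4/2 + 7*g^3/4 + 153*g^2/8 - 9*g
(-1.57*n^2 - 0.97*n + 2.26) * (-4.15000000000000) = 6.5155*n^2 + 4.0255*n - 9.379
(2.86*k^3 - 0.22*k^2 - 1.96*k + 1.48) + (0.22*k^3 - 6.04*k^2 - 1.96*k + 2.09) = 3.08*k^3 - 6.26*k^2 - 3.92*k + 3.57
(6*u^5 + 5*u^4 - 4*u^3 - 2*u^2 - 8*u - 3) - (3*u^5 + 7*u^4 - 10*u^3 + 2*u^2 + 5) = 3*u^5 - 2*u^4 + 6*u^3 - 4*u^2 - 8*u - 8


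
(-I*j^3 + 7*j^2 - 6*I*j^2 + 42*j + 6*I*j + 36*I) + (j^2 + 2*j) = -I*j^3 + 8*j^2 - 6*I*j^2 + 44*j + 6*I*j + 36*I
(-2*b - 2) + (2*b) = -2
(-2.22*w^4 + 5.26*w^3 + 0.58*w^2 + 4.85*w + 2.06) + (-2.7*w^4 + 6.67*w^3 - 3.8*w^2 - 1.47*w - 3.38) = -4.92*w^4 + 11.93*w^3 - 3.22*w^2 + 3.38*w - 1.32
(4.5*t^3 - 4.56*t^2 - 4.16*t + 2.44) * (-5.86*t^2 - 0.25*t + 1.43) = -26.37*t^5 + 25.5966*t^4 + 31.9526*t^3 - 19.7792*t^2 - 6.5588*t + 3.4892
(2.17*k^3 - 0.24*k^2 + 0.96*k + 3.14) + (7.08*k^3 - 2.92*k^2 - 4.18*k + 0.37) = 9.25*k^3 - 3.16*k^2 - 3.22*k + 3.51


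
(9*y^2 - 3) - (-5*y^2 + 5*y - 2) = 14*y^2 - 5*y - 1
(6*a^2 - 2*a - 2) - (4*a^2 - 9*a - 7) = 2*a^2 + 7*a + 5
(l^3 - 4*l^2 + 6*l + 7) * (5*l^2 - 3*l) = 5*l^5 - 23*l^4 + 42*l^3 + 17*l^2 - 21*l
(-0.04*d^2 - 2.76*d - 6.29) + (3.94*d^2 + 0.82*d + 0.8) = 3.9*d^2 - 1.94*d - 5.49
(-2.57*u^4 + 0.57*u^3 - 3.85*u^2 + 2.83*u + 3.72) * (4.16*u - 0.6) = -10.6912*u^5 + 3.9132*u^4 - 16.358*u^3 + 14.0828*u^2 + 13.7772*u - 2.232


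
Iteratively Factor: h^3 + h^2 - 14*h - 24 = (h - 4)*(h^2 + 5*h + 6) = (h - 4)*(h + 3)*(h + 2)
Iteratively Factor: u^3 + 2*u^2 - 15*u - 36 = (u + 3)*(u^2 - u - 12) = (u - 4)*(u + 3)*(u + 3)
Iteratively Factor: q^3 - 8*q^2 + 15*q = (q - 3)*(q^2 - 5*q) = (q - 5)*(q - 3)*(q)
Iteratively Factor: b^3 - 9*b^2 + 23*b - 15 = (b - 3)*(b^2 - 6*b + 5) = (b - 3)*(b - 1)*(b - 5)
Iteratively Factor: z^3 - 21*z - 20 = (z - 5)*(z^2 + 5*z + 4) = (z - 5)*(z + 1)*(z + 4)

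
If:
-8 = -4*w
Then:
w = 2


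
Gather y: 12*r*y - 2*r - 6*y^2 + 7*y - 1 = -2*r - 6*y^2 + y*(12*r + 7) - 1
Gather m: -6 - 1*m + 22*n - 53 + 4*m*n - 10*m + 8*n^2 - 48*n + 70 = m*(4*n - 11) + 8*n^2 - 26*n + 11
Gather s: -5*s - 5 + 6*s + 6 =s + 1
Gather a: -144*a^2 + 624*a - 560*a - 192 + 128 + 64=-144*a^2 + 64*a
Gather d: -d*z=-d*z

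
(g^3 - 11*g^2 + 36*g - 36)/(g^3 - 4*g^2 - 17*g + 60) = (g^2 - 8*g + 12)/(g^2 - g - 20)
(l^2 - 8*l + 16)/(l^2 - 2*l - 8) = (l - 4)/(l + 2)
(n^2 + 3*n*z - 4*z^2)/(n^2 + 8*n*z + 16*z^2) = (n - z)/(n + 4*z)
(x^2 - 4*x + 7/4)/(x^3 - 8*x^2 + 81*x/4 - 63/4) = (2*x - 1)/(2*x^2 - 9*x + 9)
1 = 1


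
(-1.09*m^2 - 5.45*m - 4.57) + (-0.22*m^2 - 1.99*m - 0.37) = -1.31*m^2 - 7.44*m - 4.94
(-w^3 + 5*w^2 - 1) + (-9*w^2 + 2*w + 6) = -w^3 - 4*w^2 + 2*w + 5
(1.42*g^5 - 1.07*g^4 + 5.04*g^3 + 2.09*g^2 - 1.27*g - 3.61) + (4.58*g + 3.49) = 1.42*g^5 - 1.07*g^4 + 5.04*g^3 + 2.09*g^2 + 3.31*g - 0.12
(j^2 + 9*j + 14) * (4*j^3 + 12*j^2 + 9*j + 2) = 4*j^5 + 48*j^4 + 173*j^3 + 251*j^2 + 144*j + 28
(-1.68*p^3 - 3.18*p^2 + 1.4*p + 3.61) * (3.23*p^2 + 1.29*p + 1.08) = -5.4264*p^5 - 12.4386*p^4 - 1.3946*p^3 + 10.0319*p^2 + 6.1689*p + 3.8988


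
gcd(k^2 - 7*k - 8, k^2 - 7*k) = 1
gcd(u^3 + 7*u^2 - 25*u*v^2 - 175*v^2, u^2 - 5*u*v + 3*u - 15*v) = u - 5*v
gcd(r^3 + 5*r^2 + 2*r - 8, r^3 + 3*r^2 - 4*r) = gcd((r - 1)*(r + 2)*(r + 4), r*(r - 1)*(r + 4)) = r^2 + 3*r - 4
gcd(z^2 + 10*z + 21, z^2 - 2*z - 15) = z + 3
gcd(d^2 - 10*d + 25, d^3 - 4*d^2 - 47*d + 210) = d - 5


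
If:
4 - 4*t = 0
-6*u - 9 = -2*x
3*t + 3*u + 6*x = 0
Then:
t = 1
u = -10/7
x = 3/14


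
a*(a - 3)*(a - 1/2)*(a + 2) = a^4 - 3*a^3/2 - 11*a^2/2 + 3*a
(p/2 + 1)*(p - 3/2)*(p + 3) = p^3/2 + 7*p^2/4 - 3*p/4 - 9/2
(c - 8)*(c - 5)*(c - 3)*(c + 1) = c^4 - 15*c^3 + 63*c^2 - 41*c - 120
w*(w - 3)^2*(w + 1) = w^4 - 5*w^3 + 3*w^2 + 9*w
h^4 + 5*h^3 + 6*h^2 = h^2*(h + 2)*(h + 3)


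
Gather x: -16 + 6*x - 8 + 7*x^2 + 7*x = 7*x^2 + 13*x - 24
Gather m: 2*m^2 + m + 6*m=2*m^2 + 7*m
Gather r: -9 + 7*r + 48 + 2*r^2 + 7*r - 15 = 2*r^2 + 14*r + 24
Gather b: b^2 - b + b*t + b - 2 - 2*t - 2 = b^2 + b*t - 2*t - 4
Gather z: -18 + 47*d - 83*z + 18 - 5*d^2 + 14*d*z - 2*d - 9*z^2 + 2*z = -5*d^2 + 45*d - 9*z^2 + z*(14*d - 81)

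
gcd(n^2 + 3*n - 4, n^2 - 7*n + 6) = n - 1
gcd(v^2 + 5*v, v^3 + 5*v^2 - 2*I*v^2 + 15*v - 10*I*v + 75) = v + 5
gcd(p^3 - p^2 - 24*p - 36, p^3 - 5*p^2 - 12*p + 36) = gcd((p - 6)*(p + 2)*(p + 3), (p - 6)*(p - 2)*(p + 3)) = p^2 - 3*p - 18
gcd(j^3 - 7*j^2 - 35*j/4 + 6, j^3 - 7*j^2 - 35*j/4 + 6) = j^3 - 7*j^2 - 35*j/4 + 6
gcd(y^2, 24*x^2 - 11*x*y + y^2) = 1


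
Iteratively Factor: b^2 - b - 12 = (b - 4)*(b + 3)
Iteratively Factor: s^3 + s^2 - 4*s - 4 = (s - 2)*(s^2 + 3*s + 2) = (s - 2)*(s + 2)*(s + 1)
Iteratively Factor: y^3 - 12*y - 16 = (y - 4)*(y^2 + 4*y + 4) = (y - 4)*(y + 2)*(y + 2)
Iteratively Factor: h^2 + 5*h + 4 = (h + 4)*(h + 1)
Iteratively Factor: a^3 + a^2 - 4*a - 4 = (a + 2)*(a^2 - a - 2) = (a + 1)*(a + 2)*(a - 2)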